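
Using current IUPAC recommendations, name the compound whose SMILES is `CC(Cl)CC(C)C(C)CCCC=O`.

8-chloro-5,6-dimethylnonanal

Counting along the main chain through the –CHO group gives 9 carbons: the parent is nonane.
An aldehyde (terminal –CHO) is the principal characteristic group, giving the suffix -al.
Choose the numbering such that the aldehyde carbon is C-1 by definition.
With this numbering: a chloro group at C-8; methyl groups at C-5 and C-6.
Substituent prefixes are cited in alphabetical order (multiplying prefixes like di-/tri- are ignored for ordering).
Putting it together: 8-chloro-5,6-dimethylnonanal.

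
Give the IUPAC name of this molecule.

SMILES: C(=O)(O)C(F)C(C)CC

Counting along the main chain through the –COOH group gives 5 carbons: the parent is pentane.
A carboxylic acid (terminal –COOH) is the principal characteristic group, giving the suffix -oic acid.
Number the chain so that the carboxylic acid carbon is C-1 by definition.
With this numbering: a fluoro group at C-2; a methyl group at C-3.
Prefixes are listed alphabetically: fluoro, methyl.
Assembling the pieces gives 2-fluoro-3-methylpentanoic acid.

2-fluoro-3-methylpentanoic acid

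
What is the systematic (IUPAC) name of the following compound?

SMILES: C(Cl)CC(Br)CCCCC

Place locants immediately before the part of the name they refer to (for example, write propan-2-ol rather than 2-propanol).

3-bromo-1-chlorooctane

The longest carbon chain is 8 atoms: the parent is octane.
The numbering direction is chosen so that the substituent locant set {1,3} is lower than {6,8} at the first point of difference.
That gives a bromo group at C-3; a chloro group at C-1.
The substituents are ordered alphabetically, ignoring any di-/tri- multipliers.
The name is 3-bromo-1-chlorooctane.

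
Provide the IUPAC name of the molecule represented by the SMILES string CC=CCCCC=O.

The longest chain bearing the –CHO group and the multiple bond is 7 carbons long (heptane).
An aldehyde (terminal –CHO) is the principal characteristic group, giving the suffix -al.
There is one C=C double bond, indicated by the ending -ene.
Number the chain so that the aldehyde carbon is C-1 by definition.
With this numbering: the double bond between C-5 and C-6.
The name is hept-5-enal.

hept-5-enal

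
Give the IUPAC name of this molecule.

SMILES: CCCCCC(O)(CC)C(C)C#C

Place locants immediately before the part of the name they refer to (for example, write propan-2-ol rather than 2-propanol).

Counting along the main chain through the –OH group and the multiple bond gives 9 carbons: the parent is nonane.
The highest-priority functional group is an alcohol (–OH), so the name ends in -ol.
The chain contains a C≡C triple bond, so the unsaturation ending is -yne.
Choose the numbering such that numbering from this end puts the hydroxyl group at C-4 rather than C-6.
That gives the hydroxyl at C-4; the triple bond between C-1 and C-2; an ethyl group at C-4; a methyl group at C-3.
Substituent prefixes are cited in alphabetical order (multiplying prefixes like di-/tri- are ignored for ordering).
The name is 4-ethyl-3-methylnon-1-yn-4-ol.

4-ethyl-3-methylnon-1-yn-4-ol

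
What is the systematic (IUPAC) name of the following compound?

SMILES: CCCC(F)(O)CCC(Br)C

The longest carbon chain that includes the –OH group has 8 carbons, so the parent hydride is octane.
The principal characteristic group is an alcohol (–OH), named with the suffix -ol.
Number the chain so that numbering from this end puts the hydroxyl group at C-4 rather than C-5.
With this numbering: the hydroxyl at C-4; a bromo group at C-7; a fluoro group at C-4.
The substituents are ordered alphabetically, ignoring any di-/tri- multipliers.
The name is 7-bromo-4-fluorooctan-4-ol.

7-bromo-4-fluorooctan-4-ol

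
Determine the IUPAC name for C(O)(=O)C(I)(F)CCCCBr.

The longest chain bearing the –COOH group is 6 carbons long (hexane).
The highest-priority functional group is a carboxylic acid (terminal –COOH), so the name ends in -oic acid.
Choose the numbering such that the carboxylic acid carbon is C-1 by definition.
That gives a bromo group at C-6; a fluoro group at C-2; an iodo group at C-2.
The substituents are ordered alphabetically, ignoring any di-/tri- multipliers.
Assembling the pieces gives 6-bromo-2-fluoro-2-iodohexanoic acid.

6-bromo-2-fluoro-2-iodohexanoic acid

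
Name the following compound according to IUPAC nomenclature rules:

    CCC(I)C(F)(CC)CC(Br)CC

The longest carbon chain is 8 atoms: the parent is octane.
Choose the numbering such that the substituent locant set {3,4,4,6} is lower than {3,5,5,6} at the first point of difference.
This places a bromo group at C-6; an ethyl group at C-4; a fluoro group at C-4; an iodo group at C-3.
Substituent prefixes are cited in alphabetical order (multiplying prefixes like di-/tri- are ignored for ordering).
Assembling the pieces gives 6-bromo-4-ethyl-4-fluoro-3-iodooctane.

6-bromo-4-ethyl-4-fluoro-3-iodooctane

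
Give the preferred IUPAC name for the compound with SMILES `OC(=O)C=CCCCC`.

hept-2-enoic acid

Counting along the main chain through the –COOH group and the multiple bond gives 7 carbons: the parent is heptane.
A carboxylic acid (terminal –COOH) is the principal characteristic group, giving the suffix -oic acid.
There is one C=C double bond, indicated by the ending -ene.
Number the chain so that the carboxylic acid carbon is C-1 by definition.
With this numbering: the double bond between C-2 and C-3.
Assembling the pieces gives hept-2-enoic acid.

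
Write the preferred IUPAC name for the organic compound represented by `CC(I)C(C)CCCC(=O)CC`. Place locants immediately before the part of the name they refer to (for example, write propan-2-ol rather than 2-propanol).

The longest chain bearing the carbonyl is 9 carbons long (nonane).
A ketone (C=O on an internal carbon) is the principal characteristic group, giving the suffix -one.
Choose the numbering such that numbering from this end puts the carbonyl group at C-3 rather than C-7.
This places the carbonyl at C-3; an iodo group at C-8; a methyl group at C-7.
The substituents are ordered alphabetically, ignoring any di-/tri- multipliers.
The name is 8-iodo-7-methylnonan-3-one.

8-iodo-7-methylnonan-3-one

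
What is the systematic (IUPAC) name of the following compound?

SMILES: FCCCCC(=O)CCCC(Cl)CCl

9,10-dichloro-1-fluorodecan-5-one

The longest chain bearing the carbonyl is 10 carbons long (decane).
The principal characteristic group is a ketone (C=O on an internal carbon), named with the suffix -one.
Number the chain so that numbering from this end puts the carbonyl group at C-5 rather than C-6.
With this numbering: the carbonyl at C-5; chloro groups at C-9 and C-10; a fluoro group at C-1.
The substituents are ordered alphabetically, ignoring any di-/tri- multipliers.
Putting it together: 9,10-dichloro-1-fluorodecan-5-one.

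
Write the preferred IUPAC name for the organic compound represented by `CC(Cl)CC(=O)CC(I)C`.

2-chloro-6-iodoheptan-4-one

Counting along the main chain through the carbonyl gives 7 carbons: the parent is heptane.
A ketone (C=O on an internal carbon) is the principal characteristic group, giving the suffix -one.
Choose the numbering such that the locant sets are identical either way, so the alphabetically earlier chloro substituent takes the lower locant (2 rather than 6).
With this numbering: the carbonyl at C-4; a chloro group at C-2; an iodo group at C-6.
The substituents are ordered alphabetically, ignoring any di-/tri- multipliers.
The name is 2-chloro-6-iodoheptan-4-one.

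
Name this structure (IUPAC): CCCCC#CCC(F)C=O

Counting along the main chain through the –CHO group and the multiple bond gives 9 carbons: the parent is nonane.
The highest-priority functional group is an aldehyde (terminal –CHO), so the name ends in -al.
There is one C≡C triple bond, indicated by the ending -yne.
Choose the numbering such that the aldehyde carbon is C-1 by definition.
With this numbering: the triple bond between C-4 and C-5; a fluoro group at C-2.
Assembling the pieces gives 2-fluoronon-4-ynal.

2-fluoronon-4-ynal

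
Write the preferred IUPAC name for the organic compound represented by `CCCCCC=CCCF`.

1-fluoronon-3-ene

The longest chain bearing the multiple bond is 9 carbons long (nonane).
A C=C double bond in the chain gives the infix -ene-.
The numbering direction is chosen so that numbering from this end puts the double bond at C-3 rather than C-6.
This places the double bond between C-3 and C-4; a fluoro group at C-1.
Assembling the pieces gives 1-fluoronon-3-ene.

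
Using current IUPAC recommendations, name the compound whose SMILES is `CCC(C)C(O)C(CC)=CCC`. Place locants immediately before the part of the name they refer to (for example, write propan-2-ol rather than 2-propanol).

The longest chain bearing the –OH group and the multiple bond is 8 carbons long (octane).
The highest-priority functional group is an alcohol (–OH), so the name ends in -ol.
The chain contains a C=C double bond, so the unsaturation ending is -ene.
Number the chain so that numbering from this end puts the hydroxyl group at C-4 rather than C-5.
With this numbering: the hydroxyl at C-4; the double bond between C-5 and C-6; an ethyl group at C-5; a methyl group at C-3.
Substituent prefixes are cited in alphabetical order (multiplying prefixes like di-/tri- are ignored for ordering).
Putting it together: 5-ethyl-3-methyloct-5-en-4-ol.

5-ethyl-3-methyloct-5-en-4-ol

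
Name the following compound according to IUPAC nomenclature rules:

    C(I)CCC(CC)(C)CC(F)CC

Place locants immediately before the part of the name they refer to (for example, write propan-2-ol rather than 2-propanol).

4-ethyl-6-fluoro-1-iodo-4-methyloctane

The longest continuous carbon chain has 8 atoms, so the parent hydride is octane.
Number the chain so that the substituent locant set {1,4,4,6} is lower than {3,5,5,8} at the first point of difference.
That gives an ethyl group at C-4; a fluoro group at C-6; an iodo group at C-1; a methyl group at C-4.
Substituent prefixes are cited in alphabetical order (multiplying prefixes like di-/tri- are ignored for ordering).
The name is 4-ethyl-6-fluoro-1-iodo-4-methyloctane.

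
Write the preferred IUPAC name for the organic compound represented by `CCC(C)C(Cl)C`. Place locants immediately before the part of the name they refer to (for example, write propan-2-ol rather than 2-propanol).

The longest continuous carbon chain has 5 atoms, so the parent hydride is pentane.
The numbering direction is chosen so that the substituent locant set {2,3} is lower than {3,4} at the first point of difference.
That gives a chloro group at C-2; a methyl group at C-3.
Substituent prefixes are cited in alphabetical order (multiplying prefixes like di-/tri- are ignored for ordering).
Assembling the pieces gives 2-chloro-3-methylpentane.

2-chloro-3-methylpentane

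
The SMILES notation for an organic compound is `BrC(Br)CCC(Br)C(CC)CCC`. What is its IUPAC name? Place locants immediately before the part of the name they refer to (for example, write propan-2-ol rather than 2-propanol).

The parent chain contains 8 carbons (octane).
The numbering direction is chosen so that the substituent locant set {1,1,4,5} is lower than {4,5,8,8} at the first point of difference.
With this numbering: bromo groups at C-1 (×2) and C-4; an ethyl group at C-5.
Prefixes are listed alphabetically: bromo, ethyl.
Putting it together: 1,1,4-tribromo-5-ethyloctane.

1,1,4-tribromo-5-ethyloctane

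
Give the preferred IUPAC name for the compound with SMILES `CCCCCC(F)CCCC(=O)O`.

The longest carbon chain that includes the –COOH group has 10 carbons, so the parent hydride is decane.
The principal characteristic group is a carboxylic acid (terminal –COOH), named with the suffix -oic acid.
Choose the numbering such that the carboxylic acid carbon is C-1 by definition.
That gives a fluoro group at C-5.
Assembling the pieces gives 5-fluorodecanoic acid.

5-fluorodecanoic acid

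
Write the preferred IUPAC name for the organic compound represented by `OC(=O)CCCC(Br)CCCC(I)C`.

Counting along the main chain through the –COOH group gives 10 carbons: the parent is decane.
A carboxylic acid (terminal –COOH) is the principal characteristic group, giving the suffix -oic acid.
Choose the numbering such that the carboxylic acid carbon is C-1 by definition.
This places a bromo group at C-5; an iodo group at C-9.
The substituents are ordered alphabetically, ignoring any di-/tri- multipliers.
Assembling the pieces gives 5-bromo-9-iododecanoic acid.

5-bromo-9-iododecanoic acid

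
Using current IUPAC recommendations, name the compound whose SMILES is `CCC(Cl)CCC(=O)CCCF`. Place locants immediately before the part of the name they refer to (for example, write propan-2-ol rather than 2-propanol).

Counting along the main chain through the carbonyl gives 9 carbons: the parent is nonane.
A ketone (C=O on an internal carbon) is the principal characteristic group, giving the suffix -one.
The numbering direction is chosen so that numbering from this end puts the carbonyl group at C-4 rather than C-6.
This places the carbonyl at C-4; a chloro group at C-7; a fluoro group at C-1.
The substituents are ordered alphabetically, ignoring any di-/tri- multipliers.
The name is 7-chloro-1-fluorononan-4-one.

7-chloro-1-fluorononan-4-one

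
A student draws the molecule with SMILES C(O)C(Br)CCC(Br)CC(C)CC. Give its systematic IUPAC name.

2,5-dibromo-7-methylnonan-1-ol

Counting along the main chain through the –OH group gives 9 carbons: the parent is nonane.
The principal characteristic group is an alcohol (–OH), named with the suffix -ol.
Number the chain so that numbering from this end puts the hydroxyl group at C-1 rather than C-9.
With this numbering: the hydroxyl at C-1; bromo groups at C-2 and C-5; a methyl group at C-7.
The substituents are ordered alphabetically, ignoring any di-/tri- multipliers.
Putting it together: 2,5-dibromo-7-methylnonan-1-ol.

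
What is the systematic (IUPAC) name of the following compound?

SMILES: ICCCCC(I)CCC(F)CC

The longest continuous carbon chain has 10 atoms, so the parent hydride is decane.
The numbering direction is chosen so that the substituent locant set {1,5,8} is lower than {3,6,10} at the first point of difference.
This places a fluoro group at C-8; iodo groups at C-1 and C-5.
Prefixes are listed alphabetically: fluoro, iodo.
Assembling the pieces gives 8-fluoro-1,5-diiododecane.

8-fluoro-1,5-diiododecane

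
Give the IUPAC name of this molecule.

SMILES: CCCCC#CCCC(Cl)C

2-chlorodec-5-yne

The longest chain bearing the multiple bond is 10 carbons long (decane).
The chain contains a C≡C triple bond, so the unsaturation ending is -yne.
Number the chain so that the substituent locant set {2} is lower than {9} at the first point of difference.
This places the triple bond between C-5 and C-6; a chloro group at C-2.
Assembling the pieces gives 2-chlorodec-5-yne.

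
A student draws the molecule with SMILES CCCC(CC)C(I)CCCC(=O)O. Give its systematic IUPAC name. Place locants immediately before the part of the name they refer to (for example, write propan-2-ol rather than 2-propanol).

Counting along the main chain through the –COOH group gives 9 carbons: the parent is nonane.
A carboxylic acid (terminal –COOH) is the principal characteristic group, giving the suffix -oic acid.
Number the chain so that the carboxylic acid carbon is C-1 by definition.
This places an ethyl group at C-6; an iodo group at C-5.
The substituents are ordered alphabetically, ignoring any di-/tri- multipliers.
The name is 6-ethyl-5-iodononanoic acid.

6-ethyl-5-iodononanoic acid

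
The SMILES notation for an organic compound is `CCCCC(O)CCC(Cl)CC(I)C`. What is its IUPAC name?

8-chloro-10-iodoundecan-5-ol

The longest chain bearing the –OH group is 11 carbons long (undecane).
The highest-priority functional group is an alcohol (–OH), so the name ends in -ol.
Number the chain so that numbering from this end puts the hydroxyl group at C-5 rather than C-7.
That gives the hydroxyl at C-5; a chloro group at C-8; an iodo group at C-10.
Prefixes are listed alphabetically: chloro, iodo.
Assembling the pieces gives 8-chloro-10-iodoundecan-5-ol.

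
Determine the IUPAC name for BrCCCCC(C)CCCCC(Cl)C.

The longest continuous carbon chain has 11 atoms, so the parent hydride is undecane.
The numbering direction is chosen so that the substituent locant set {1,5,10} is lower than {2,7,11} at the first point of difference.
With this numbering: a bromo group at C-1; a chloro group at C-10; a methyl group at C-5.
The substituents are ordered alphabetically, ignoring any di-/tri- multipliers.
Putting it together: 1-bromo-10-chloro-5-methylundecane.

1-bromo-10-chloro-5-methylundecane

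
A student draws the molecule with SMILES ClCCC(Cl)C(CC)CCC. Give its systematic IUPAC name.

The parent chain contains 7 carbons (heptane).
The numbering direction is chosen so that the substituent locant set {1,3,4} is lower than {4,5,7} at the first point of difference.
That gives chloro groups at C-1 and C-3; an ethyl group at C-4.
The substituents are ordered alphabetically, ignoring any di-/tri- multipliers.
The name is 1,3-dichloro-4-ethylheptane.

1,3-dichloro-4-ethylheptane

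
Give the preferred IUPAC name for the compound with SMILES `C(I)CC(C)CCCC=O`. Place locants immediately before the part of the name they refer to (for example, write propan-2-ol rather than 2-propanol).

7-iodo-5-methylheptanal

Counting along the main chain through the –CHO group gives 7 carbons: the parent is heptane.
The highest-priority functional group is an aldehyde (terminal –CHO), so the name ends in -al.
The numbering direction is chosen so that the aldehyde carbon is C-1 by definition.
With this numbering: an iodo group at C-7; a methyl group at C-5.
Prefixes are listed alphabetically: iodo, methyl.
Assembling the pieces gives 7-iodo-5-methylheptanal.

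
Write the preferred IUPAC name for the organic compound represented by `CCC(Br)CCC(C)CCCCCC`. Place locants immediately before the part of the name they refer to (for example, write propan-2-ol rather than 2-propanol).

The longest continuous carbon chain has 12 atoms, so the parent hydride is dodecane.
Number the chain so that the substituent locant set {3,6} is lower than {7,10} at the first point of difference.
With this numbering: a bromo group at C-3; a methyl group at C-6.
Substituent prefixes are cited in alphabetical order (multiplying prefixes like di-/tri- are ignored for ordering).
Assembling the pieces gives 3-bromo-6-methyldodecane.

3-bromo-6-methyldodecane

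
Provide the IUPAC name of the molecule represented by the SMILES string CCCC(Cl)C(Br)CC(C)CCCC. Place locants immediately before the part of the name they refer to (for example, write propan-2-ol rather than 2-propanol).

The parent chain contains 11 carbons (undecane).
Choose the numbering such that the substituent locant set {4,5,7} is lower than {5,7,8} at the first point of difference.
That gives a bromo group at C-5; a chloro group at C-4; a methyl group at C-7.
Substituent prefixes are cited in alphabetical order (multiplying prefixes like di-/tri- are ignored for ordering).
Putting it together: 5-bromo-4-chloro-7-methylundecane.

5-bromo-4-chloro-7-methylundecane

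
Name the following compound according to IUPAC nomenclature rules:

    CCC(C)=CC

The longest chain bearing the multiple bond is 5 carbons long (pentane).
There is one C=C double bond, indicated by the ending -ene.
Choose the numbering such that numbering from this end puts the double bond at C-2 rather than C-3.
With this numbering: the double bond between C-2 and C-3; a methyl group at C-3.
Putting it together: 3-methylpent-2-ene.

3-methylpent-2-ene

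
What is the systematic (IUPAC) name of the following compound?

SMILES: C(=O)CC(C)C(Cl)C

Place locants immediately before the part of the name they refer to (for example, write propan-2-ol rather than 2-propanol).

4-chloro-3-methylpentanal

The longest carbon chain that includes the –CHO group has 5 carbons, so the parent hydride is pentane.
The principal characteristic group is an aldehyde (terminal –CHO), named with the suffix -al.
Choose the numbering such that the aldehyde carbon is C-1 by definition.
That gives a chloro group at C-4; a methyl group at C-3.
Prefixes are listed alphabetically: chloro, methyl.
Assembling the pieces gives 4-chloro-3-methylpentanal.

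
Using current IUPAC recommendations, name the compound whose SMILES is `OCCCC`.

The longest carbon chain that includes the –OH group has 4 carbons, so the parent hydride is butane.
An alcohol (–OH) is the principal characteristic group, giving the suffix -ol.
Choose the numbering such that numbering from this end puts the hydroxyl group at C-1 rather than C-4.
That gives the hydroxyl at C-1.
Putting it together: butan-1-ol.

butan-1-ol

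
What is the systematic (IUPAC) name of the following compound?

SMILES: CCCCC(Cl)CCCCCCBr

1-bromo-7-chloroundecane

The longest continuous carbon chain has 11 atoms, so the parent hydride is undecane.
The numbering direction is chosen so that the substituent locant set {1,7} is lower than {5,11} at the first point of difference.
This places a bromo group at C-1; a chloro group at C-7.
Substituent prefixes are cited in alphabetical order (multiplying prefixes like di-/tri- are ignored for ordering).
Assembling the pieces gives 1-bromo-7-chloroundecane.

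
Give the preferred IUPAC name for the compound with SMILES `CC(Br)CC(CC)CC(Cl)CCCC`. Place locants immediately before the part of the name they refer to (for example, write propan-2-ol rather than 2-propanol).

2-bromo-6-chloro-4-ethyldecane

The longest carbon chain is 10 atoms: the parent is decane.
Number the chain so that the substituent locant set {2,4,6} is lower than {5,7,9} at the first point of difference.
With this numbering: a bromo group at C-2; a chloro group at C-6; an ethyl group at C-4.
The substituents are ordered alphabetically, ignoring any di-/tri- multipliers.
Assembling the pieces gives 2-bromo-6-chloro-4-ethyldecane.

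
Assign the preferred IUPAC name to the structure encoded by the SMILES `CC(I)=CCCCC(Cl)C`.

Counting along the main chain through the multiple bond gives 8 carbons: the parent is octane.
The chain contains a C=C double bond, so the unsaturation ending is -ene.
Choose the numbering such that numbering from this end puts the double bond at C-2 rather than C-6.
This places the double bond between C-2 and C-3; a chloro group at C-7; an iodo group at C-2.
Prefixes are listed alphabetically: chloro, iodo.
Assembling the pieces gives 7-chloro-2-iodooct-2-ene.

7-chloro-2-iodooct-2-ene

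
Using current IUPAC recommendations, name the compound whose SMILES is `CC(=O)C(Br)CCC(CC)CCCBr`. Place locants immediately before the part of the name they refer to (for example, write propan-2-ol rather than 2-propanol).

3,9-dibromo-6-ethylnonan-2-one

Counting along the main chain through the carbonyl gives 9 carbons: the parent is nonane.
A ketone (C=O on an internal carbon) is the principal characteristic group, giving the suffix -one.
The numbering direction is chosen so that numbering from this end puts the carbonyl group at C-2 rather than C-8.
With this numbering: the carbonyl at C-2; bromo groups at C-3 and C-9; an ethyl group at C-6.
Substituent prefixes are cited in alphabetical order (multiplying prefixes like di-/tri- are ignored for ordering).
Putting it together: 3,9-dibromo-6-ethylnonan-2-one.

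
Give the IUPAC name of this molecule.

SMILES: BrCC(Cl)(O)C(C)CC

Counting along the main chain through the –OH group gives 5 carbons: the parent is pentane.
The principal characteristic group is an alcohol (–OH), named with the suffix -ol.
The numbering direction is chosen so that numbering from this end puts the hydroxyl group at C-2 rather than C-4.
That gives the hydroxyl at C-2; a bromo group at C-1; a chloro group at C-2; a methyl group at C-3.
Substituent prefixes are cited in alphabetical order (multiplying prefixes like di-/tri- are ignored for ordering).
The name is 1-bromo-2-chloro-3-methylpentan-2-ol.

1-bromo-2-chloro-3-methylpentan-2-ol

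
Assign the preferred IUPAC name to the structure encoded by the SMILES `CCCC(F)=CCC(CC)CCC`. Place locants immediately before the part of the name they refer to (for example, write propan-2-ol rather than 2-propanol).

7-ethyl-4-fluorodec-4-ene

Counting along the main chain through the multiple bond gives 10 carbons: the parent is decane.
The chain contains a C=C double bond, so the unsaturation ending is -ene.
Number the chain so that numbering from this end puts the double bond at C-4 rather than C-6.
This places the double bond between C-4 and C-5; an ethyl group at C-7; a fluoro group at C-4.
Substituent prefixes are cited in alphabetical order (multiplying prefixes like di-/tri- are ignored for ordering).
Assembling the pieces gives 7-ethyl-4-fluorodec-4-ene.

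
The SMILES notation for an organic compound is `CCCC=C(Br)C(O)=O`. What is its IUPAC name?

The longest carbon chain that includes the –COOH group and the multiple bond has 6 carbons, so the parent hydride is hexane.
The highest-priority functional group is a carboxylic acid (terminal –COOH), so the name ends in -oic acid.
A C=C double bond in the chain gives the infix -ene-.
Number the chain so that the carboxylic acid carbon is C-1 by definition.
That gives the double bond between C-2 and C-3; a bromo group at C-2.
The name is 2-bromohex-2-enoic acid.

2-bromohex-2-enoic acid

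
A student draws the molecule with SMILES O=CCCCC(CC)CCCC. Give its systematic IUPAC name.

The longest carbon chain that includes the –CHO group has 9 carbons, so the parent hydride is nonane.
The principal characteristic group is an aldehyde (terminal –CHO), named with the suffix -al.
Number the chain so that the aldehyde carbon is C-1 by definition.
This places an ethyl group at C-5.
Assembling the pieces gives 5-ethylnonanal.

5-ethylnonanal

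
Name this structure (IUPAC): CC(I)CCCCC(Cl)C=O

The longest chain bearing the –CHO group is 8 carbons long (octane).
The principal characteristic group is an aldehyde (terminal –CHO), named with the suffix -al.
The numbering direction is chosen so that the aldehyde carbon is C-1 by definition.
This places a chloro group at C-2; an iodo group at C-7.
The substituents are ordered alphabetically, ignoring any di-/tri- multipliers.
Assembling the pieces gives 2-chloro-7-iodooctanal.

2-chloro-7-iodooctanal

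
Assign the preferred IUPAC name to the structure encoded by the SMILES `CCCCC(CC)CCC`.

4-ethyloctane

The longest continuous carbon chain has 8 atoms, so the parent hydride is octane.
Number the chain so that the substituent locant set {4} is lower than {5} at the first point of difference.
This places an ethyl group at C-4.
Assembling the pieces gives 4-ethyloctane.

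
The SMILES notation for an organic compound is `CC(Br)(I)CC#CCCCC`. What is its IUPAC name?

2-bromo-2-iodonon-4-yne

The longest chain bearing the multiple bond is 9 carbons long (nonane).
A C≡C triple bond in the chain gives the infix -yne-.
The numbering direction is chosen so that numbering from this end puts the triple bond at C-4 rather than C-5.
This places the triple bond between C-4 and C-5; a bromo group at C-2; an iodo group at C-2.
Substituent prefixes are cited in alphabetical order (multiplying prefixes like di-/tri- are ignored for ordering).
Assembling the pieces gives 2-bromo-2-iodonon-4-yne.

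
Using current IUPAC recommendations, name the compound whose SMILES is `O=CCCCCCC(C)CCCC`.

7-methylundecanal

The longest carbon chain that includes the –CHO group has 11 carbons, so the parent hydride is undecane.
The highest-priority functional group is an aldehyde (terminal –CHO), so the name ends in -al.
Number the chain so that the aldehyde carbon is C-1 by definition.
With this numbering: a methyl group at C-7.
Putting it together: 7-methylundecanal.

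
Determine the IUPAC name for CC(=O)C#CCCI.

6-iodohex-3-yn-2-one

The longest chain bearing the carbonyl and the multiple bond is 6 carbons long (hexane).
The highest-priority functional group is a ketone (C=O on an internal carbon), so the name ends in -one.
There is one C≡C triple bond, indicated by the ending -yne.
Choose the numbering such that numbering from this end puts the carbonyl group at C-2 rather than C-5.
That gives the carbonyl at C-2; the triple bond between C-3 and C-4; an iodo group at C-6.
The name is 6-iodohex-3-yn-2-one.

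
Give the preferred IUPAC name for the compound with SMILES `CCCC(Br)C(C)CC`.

4-bromo-3-methylheptane

The longest carbon chain is 7 atoms: the parent is heptane.
Choose the numbering such that the substituent locant set {3,4} is lower than {4,5} at the first point of difference.
With this numbering: a bromo group at C-4; a methyl group at C-3.
Prefixes are listed alphabetically: bromo, methyl.
Assembling the pieces gives 4-bromo-3-methylheptane.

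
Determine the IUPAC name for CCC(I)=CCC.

3-iodohex-3-ene

The longest carbon chain that includes the multiple bond has 6 carbons, so the parent hydride is hexane.
A C=C double bond in the chain gives the infix -ene-.
The numbering direction is chosen so that the substituent locant set {3} is lower than {4} at the first point of difference.
That gives the double bond between C-3 and C-4; an iodo group at C-3.
Putting it together: 3-iodohex-3-ene.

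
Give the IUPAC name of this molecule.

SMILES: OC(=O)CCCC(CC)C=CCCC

5-ethyldec-6-enoic acid

The longest carbon chain that includes the –COOH group and the multiple bond has 10 carbons, so the parent hydride is decane.
The highest-priority functional group is a carboxylic acid (terminal –COOH), so the name ends in -oic acid.
The chain contains a C=C double bond, so the unsaturation ending is -ene.
Choose the numbering such that the carboxylic acid carbon is C-1 by definition.
This places the double bond between C-6 and C-7; an ethyl group at C-5.
Assembling the pieces gives 5-ethyldec-6-enoic acid.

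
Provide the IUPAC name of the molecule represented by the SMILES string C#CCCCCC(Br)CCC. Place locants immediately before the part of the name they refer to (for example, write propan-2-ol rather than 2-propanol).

7-bromodec-1-yne

The longest carbon chain that includes the multiple bond has 10 carbons, so the parent hydride is decane.
There is one C≡C triple bond, indicated by the ending -yne.
Choose the numbering such that numbering from this end puts the triple bond at C-1 rather than C-9.
With this numbering: the triple bond between C-1 and C-2; a bromo group at C-7.
Putting it together: 7-bromodec-1-yne.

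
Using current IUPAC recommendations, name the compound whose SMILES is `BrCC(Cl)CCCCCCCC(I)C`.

1-bromo-2-chloro-10-iodoundecane

The longest continuous carbon chain has 11 atoms, so the parent hydride is undecane.
Choose the numbering such that the substituent locant set {1,2,10} is lower than {2,10,11} at the first point of difference.
With this numbering: a bromo group at C-1; a chloro group at C-2; an iodo group at C-10.
Substituent prefixes are cited in alphabetical order (multiplying prefixes like di-/tri- are ignored for ordering).
The name is 1-bromo-2-chloro-10-iodoundecane.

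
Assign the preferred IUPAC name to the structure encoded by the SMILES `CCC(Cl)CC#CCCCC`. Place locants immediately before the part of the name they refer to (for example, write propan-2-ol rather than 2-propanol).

3-chlorodec-5-yne

The longest chain bearing the multiple bond is 10 carbons long (decane).
A C≡C triple bond in the chain gives the infix -yne-.
Number the chain so that the substituent locant set {3} is lower than {8} at the first point of difference.
That gives the triple bond between C-5 and C-6; a chloro group at C-3.
Assembling the pieces gives 3-chlorodec-5-yne.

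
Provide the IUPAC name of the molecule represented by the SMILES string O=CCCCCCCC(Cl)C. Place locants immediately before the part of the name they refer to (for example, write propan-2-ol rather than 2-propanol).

8-chlorononanal

Counting along the main chain through the –CHO group gives 9 carbons: the parent is nonane.
The highest-priority functional group is an aldehyde (terminal –CHO), so the name ends in -al.
Number the chain so that the aldehyde carbon is C-1 by definition.
With this numbering: a chloro group at C-8.
The name is 8-chlorononanal.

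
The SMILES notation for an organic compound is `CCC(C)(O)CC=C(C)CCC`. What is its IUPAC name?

3,6-dimethylnon-5-en-3-ol

The longest chain bearing the –OH group and the multiple bond is 9 carbons long (nonane).
An alcohol (–OH) is the principal characteristic group, giving the suffix -ol.
The chain contains a C=C double bond, so the unsaturation ending is -ene.
Choose the numbering such that numbering from this end puts the hydroxyl group at C-3 rather than C-7.
This places the hydroxyl at C-3; the double bond between C-5 and C-6; methyl groups at C-3 and C-6.
Assembling the pieces gives 3,6-dimethylnon-5-en-3-ol.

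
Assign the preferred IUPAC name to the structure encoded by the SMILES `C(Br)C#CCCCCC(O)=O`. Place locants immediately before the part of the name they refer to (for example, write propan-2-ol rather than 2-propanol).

Counting along the main chain through the –COOH group and the multiple bond gives 8 carbons: the parent is octane.
A carboxylic acid (terminal –COOH) is the principal characteristic group, giving the suffix -oic acid.
A C≡C triple bond in the chain gives the infix -yne-.
Number the chain so that the carboxylic acid carbon is C-1 by definition.
With this numbering: the triple bond between C-6 and C-7; a bromo group at C-8.
The name is 8-bromooct-6-ynoic acid.

8-bromooct-6-ynoic acid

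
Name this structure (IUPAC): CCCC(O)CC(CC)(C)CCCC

The longest chain bearing the –OH group is 10 carbons long (decane).
The principal characteristic group is an alcohol (–OH), named with the suffix -ol.
Choose the numbering such that numbering from this end puts the hydroxyl group at C-4 rather than C-7.
That gives the hydroxyl at C-4; an ethyl group at C-6; a methyl group at C-6.
Substituent prefixes are cited in alphabetical order (multiplying prefixes like di-/tri- are ignored for ordering).
Putting it together: 6-ethyl-6-methyldecan-4-ol.

6-ethyl-6-methyldecan-4-ol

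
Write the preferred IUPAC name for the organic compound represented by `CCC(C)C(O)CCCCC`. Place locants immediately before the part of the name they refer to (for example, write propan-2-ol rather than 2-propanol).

The longest chain bearing the –OH group is 9 carbons long (nonane).
An alcohol (–OH) is the principal characteristic group, giving the suffix -ol.
Choose the numbering such that numbering from this end puts the hydroxyl group at C-4 rather than C-6.
That gives the hydroxyl at C-4; a methyl group at C-3.
The name is 3-methylnonan-4-ol.

3-methylnonan-4-ol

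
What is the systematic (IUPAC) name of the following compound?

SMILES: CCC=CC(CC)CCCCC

5-ethyldec-3-ene

Counting along the main chain through the multiple bond gives 10 carbons: the parent is decane.
The chain contains a C=C double bond, so the unsaturation ending is -ene.
Number the chain so that numbering from this end puts the double bond at C-3 rather than C-7.
With this numbering: the double bond between C-3 and C-4; an ethyl group at C-5.
The name is 5-ethyldec-3-ene.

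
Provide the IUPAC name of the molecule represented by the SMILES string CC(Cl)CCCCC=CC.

The longest chain bearing the multiple bond is 9 carbons long (nonane).
The chain contains a C=C double bond, so the unsaturation ending is -ene.
The numbering direction is chosen so that numbering from this end puts the double bond at C-2 rather than C-7.
That gives the double bond between C-2 and C-3; a chloro group at C-8.
Putting it together: 8-chloronon-2-ene.

8-chloronon-2-ene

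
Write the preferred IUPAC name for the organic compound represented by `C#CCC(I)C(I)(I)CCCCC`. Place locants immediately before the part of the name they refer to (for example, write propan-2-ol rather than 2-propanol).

4,5,5-triiododec-1-yne

Counting along the main chain through the multiple bond gives 10 carbons: the parent is decane.
There is one C≡C triple bond, indicated by the ending -yne.
Choose the numbering such that numbering from this end puts the triple bond at C-1 rather than C-9.
This places the triple bond between C-1 and C-2; iodo groups at C-4 and C-5 (×2).
Assembling the pieces gives 4,5,5-triiododec-1-yne.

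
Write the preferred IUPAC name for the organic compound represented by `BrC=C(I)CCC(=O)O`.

5-bromo-4-iodopent-4-enoic acid

The longest carbon chain that includes the –COOH group and the multiple bond has 5 carbons, so the parent hydride is pentane.
The principal characteristic group is a carboxylic acid (terminal –COOH), named with the suffix -oic acid.
A C=C double bond in the chain gives the infix -ene-.
The numbering direction is chosen so that the carboxylic acid carbon is C-1 by definition.
This places the double bond between C-4 and C-5; a bromo group at C-5; an iodo group at C-4.
Prefixes are listed alphabetically: bromo, iodo.
Putting it together: 5-bromo-4-iodopent-4-enoic acid.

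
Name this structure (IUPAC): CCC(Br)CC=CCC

6-bromooct-3-ene

The longest chain bearing the multiple bond is 8 carbons long (octane).
A C=C double bond in the chain gives the infix -ene-.
The numbering direction is chosen so that numbering from this end puts the double bond at C-3 rather than C-5.
With this numbering: the double bond between C-3 and C-4; a bromo group at C-6.
Putting it together: 6-bromooct-3-ene.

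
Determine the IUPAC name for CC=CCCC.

The longest carbon chain that includes the multiple bond has 6 carbons, so the parent hydride is hexane.
There is one C=C double bond, indicated by the ending -ene.
The numbering direction is chosen so that numbering from this end puts the double bond at C-2 rather than C-4.
This places the double bond between C-2 and C-3.
Putting it together: hex-2-ene.

hex-2-ene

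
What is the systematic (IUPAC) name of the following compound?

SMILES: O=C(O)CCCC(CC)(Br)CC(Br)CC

5,7-dibromo-5-ethylnonanoic acid

Counting along the main chain through the –COOH group gives 9 carbons: the parent is nonane.
The highest-priority functional group is a carboxylic acid (terminal –COOH), so the name ends in -oic acid.
Choose the numbering such that the carboxylic acid carbon is C-1 by definition.
That gives bromo groups at C-5 and C-7; an ethyl group at C-5.
Prefixes are listed alphabetically: bromo, ethyl.
Assembling the pieces gives 5,7-dibromo-5-ethylnonanoic acid.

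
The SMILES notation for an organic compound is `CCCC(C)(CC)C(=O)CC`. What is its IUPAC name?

4-ethyl-4-methylheptan-3-one

Counting along the main chain through the carbonyl gives 7 carbons: the parent is heptane.
A ketone (C=O on an internal carbon) is the principal characteristic group, giving the suffix -one.
Number the chain so that numbering from this end puts the carbonyl group at C-3 rather than C-5.
With this numbering: the carbonyl at C-3; an ethyl group at C-4; a methyl group at C-4.
Prefixes are listed alphabetically: ethyl, methyl.
Putting it together: 4-ethyl-4-methylheptan-3-one.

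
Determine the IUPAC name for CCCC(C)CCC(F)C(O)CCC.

The longest chain bearing the –OH group is 11 carbons long (undecane).
The principal characteristic group is an alcohol (–OH), named with the suffix -ol.
Number the chain so that numbering from this end puts the hydroxyl group at C-4 rather than C-8.
This places the hydroxyl at C-4; a fluoro group at C-5; a methyl group at C-8.
Substituent prefixes are cited in alphabetical order (multiplying prefixes like di-/tri- are ignored for ordering).
Putting it together: 5-fluoro-8-methylundecan-4-ol.

5-fluoro-8-methylundecan-4-ol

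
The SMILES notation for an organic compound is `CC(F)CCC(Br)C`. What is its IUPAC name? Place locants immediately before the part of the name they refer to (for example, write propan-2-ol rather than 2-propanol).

2-bromo-5-fluorohexane

The longest continuous carbon chain has 6 atoms, so the parent hydride is hexane.
Number the chain so that the locant sets are identical either way, so the alphabetically earlier bromo substituent takes the lower locant (2 rather than 5).
This places a bromo group at C-2; a fluoro group at C-5.
Prefixes are listed alphabetically: bromo, fluoro.
Assembling the pieces gives 2-bromo-5-fluorohexane.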